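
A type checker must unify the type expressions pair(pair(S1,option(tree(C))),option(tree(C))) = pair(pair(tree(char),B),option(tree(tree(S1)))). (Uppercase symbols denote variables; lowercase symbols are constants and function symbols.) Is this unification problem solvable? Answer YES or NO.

Decompose pair/2: pair(S1,option(tree(C))) = pair(tree(char),B),  option(tree(C)) = option(tree(tree(S1))).
Decompose pair/2: S1 = tree(char),  option(tree(C)) = B.
Bind S1 := tree(char); substituting into the one remaining equation that mentions S1 gives: option(tree(C)) = option(tree(tree(tree(char)))).
Bind B := option(tree(C)); no other remaining equation mentions B.
Decompose option/1: tree(C) = tree(tree(tree(char))).
Decompose tree/1: C = tree(tree(char)).
Bind C := tree(tree(char)). Substituting into the earlier binding gives B := option(tree(tree(tree(char)))).
No equations remain and no clash or occurs-check failure arose, so a unifier exists.

YES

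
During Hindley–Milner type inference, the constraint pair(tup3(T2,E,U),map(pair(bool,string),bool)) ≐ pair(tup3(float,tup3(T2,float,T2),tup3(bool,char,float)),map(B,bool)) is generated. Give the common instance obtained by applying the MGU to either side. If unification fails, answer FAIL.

Decompose pair/2: tup3(T2,E,U) ≐ tup3(float,tup3(T2,float,T2),tup3(bool,char,float)),  map(pair(bool,string),bool) ≐ map(B,bool).
Decompose tup3/3: T2 ≐ float,  E ≐ tup3(T2,float,T2),  U ≐ tup3(bool,char,float).
Bind T2 := float; substituting into the one remaining equation that mentions T2 gives: E ≐ tup3(float,float,float).
Bind E := tup3(float,float,float); no other remaining equation mentions E.
Bind U := tup3(bool,char,float); no other remaining equation mentions U.
Decompose map/2: pair(bool,string) ≐ B,  bool ≐ bool.
Bind B := pair(bool,string); no other remaining equation mentions B.
Delete trivial equation bool ≐ bool.
Applying the MGU to either side gives pair(tup3(float,tup3(float,float,float),tup3(bool,char,float)),map(pair(bool,string),bool)).

pair(tup3(float,tup3(float,float,float),tup3(bool,char,float)),map(pair(bool,string),bool))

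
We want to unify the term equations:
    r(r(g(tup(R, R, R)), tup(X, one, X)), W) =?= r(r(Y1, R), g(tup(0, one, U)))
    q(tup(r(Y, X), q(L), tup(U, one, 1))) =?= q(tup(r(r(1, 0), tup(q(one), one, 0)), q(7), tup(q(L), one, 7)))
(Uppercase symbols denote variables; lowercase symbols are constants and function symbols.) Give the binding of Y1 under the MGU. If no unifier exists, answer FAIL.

FAIL

Decompose r/2: r(g(tup(R, R, R)), tup(X, one, X)) =?= r(Y1, R),  W =?= g(tup(0, one, U)).
Decompose r/2: g(tup(R, R, R)) =?= Y1,  tup(X, one, X) =?= R.
Bind Y1 := g(tup(R, R, R)); no other remaining equation mentions Y1.
Bind R := tup(X, one, X); no other remaining equation mentions R. Substituting into the earlier binding gives Y1 := g(tup(tup(X, one, X), tup(X, one, X), tup(X, one, X))).
Bind W := g(tup(0, one, U)); no other remaining equation mentions W.
Decompose q/1: tup(r(Y, X), q(L), tup(U, one, 1)) =?= tup(r(r(1, 0), tup(q(one), one, 0)), q(7), tup(q(L), one, 7)).
Decompose tup/3: r(Y, X) =?= r(r(1, 0), tup(q(one), one, 0)),  q(L) =?= q(7),  tup(U, one, 1) =?= tup(q(L), one, 7).
Decompose r/2: Y =?= r(1, 0),  X =?= tup(q(one), one, 0).
Bind Y := r(1, 0); no other remaining equation mentions Y.
Bind X := tup(q(one), one, 0); no other remaining equation mentions X. Substituting into the earlier bindings gives Y1 := g(tup(tup(tup(q(one), one, 0), one, tup(q(one), one, 0)), tup(tup(q(one), one, 0), one, tup(q(one), one, 0)), tup(tup(q(one), one, 0), one, tup(q(one), one, 0)))), R := tup(tup(q(one), one, 0), one, tup(q(one), one, 0)).
Decompose q/1: L =?= 7.
Bind L := 7; substituting into the remaining equation gives: tup(U, one, 1) =?= tup(q(7), one, 7).
Decompose tup/3: U =?= q(7),  one =?= one,  1 =?= 7.
Bind U := q(7); no other remaining equation mentions U. Substituting into the earlier binding gives W := g(tup(0, one, q(7))).
Delete trivial equation one =?= one.
Clash: constants 1 and 7 differ; no unifier exists.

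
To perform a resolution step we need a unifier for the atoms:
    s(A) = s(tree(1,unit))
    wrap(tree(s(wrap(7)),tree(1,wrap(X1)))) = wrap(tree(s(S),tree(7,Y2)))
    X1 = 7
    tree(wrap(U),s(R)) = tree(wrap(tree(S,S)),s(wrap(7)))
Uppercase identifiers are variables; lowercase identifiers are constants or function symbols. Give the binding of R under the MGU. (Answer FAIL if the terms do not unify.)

Decompose s/1: A = tree(1,unit).
Bind A := tree(1,unit); no other remaining equation mentions A.
Decompose wrap/1: tree(s(wrap(7)),tree(1,wrap(X1))) = tree(s(S),tree(7,Y2)).
Decompose tree/2: s(wrap(7)) = s(S),  tree(1,wrap(X1)) = tree(7,Y2).
Decompose s/1: wrap(7) = S.
Bind S := wrap(7); substituting into the one remaining equation that mentions S gives: tree(wrap(U),s(R)) = tree(wrap(tree(wrap(7),wrap(7))),s(wrap(7))).
Decompose tree/2: 1 = 7,  wrap(X1) = Y2.
Clash: constants 1 and 7 differ; no unifier exists.

FAIL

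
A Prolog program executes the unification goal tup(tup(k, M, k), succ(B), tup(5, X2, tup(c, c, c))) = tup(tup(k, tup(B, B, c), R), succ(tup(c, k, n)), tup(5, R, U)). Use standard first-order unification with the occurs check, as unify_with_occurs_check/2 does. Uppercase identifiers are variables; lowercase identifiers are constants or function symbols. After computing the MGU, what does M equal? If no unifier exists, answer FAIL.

Decompose tup/3: tup(k, M, k) = tup(k, tup(B, B, c), R),  succ(B) = succ(tup(c, k, n)),  tup(5, X2, tup(c, c, c)) = tup(5, R, U).
Decompose tup/3: k = k,  M = tup(B, B, c),  k = R.
Delete trivial equation k = k.
Bind M := tup(B, B, c); no other remaining equation mentions M.
Bind R := k; substituting into the one remaining equation that mentions R gives: tup(5, X2, tup(c, c, c)) = tup(5, k, U).
Decompose succ/1: B = tup(c, k, n).
Bind B := tup(c, k, n); no other remaining equation mentions B. Substituting into the earlier binding gives M := tup(tup(c, k, n), tup(c, k, n), c).
Decompose tup/3: 5 = 5,  X2 = k,  tup(c, c, c) = U.
Delete trivial equation 5 = 5.
Bind X2 := k; no other remaining equation mentions X2.
Bind U := tup(c, c, c).
MGU = { M = tup(tup(c, k, n), tup(c, k, n), c), R = k, B = tup(c, k, n), X2 = k, U = tup(c, c, c) }, so M = tup(tup(c, k, n), tup(c, k, n), c).

tup(tup(c, k, n), tup(c, k, n), c)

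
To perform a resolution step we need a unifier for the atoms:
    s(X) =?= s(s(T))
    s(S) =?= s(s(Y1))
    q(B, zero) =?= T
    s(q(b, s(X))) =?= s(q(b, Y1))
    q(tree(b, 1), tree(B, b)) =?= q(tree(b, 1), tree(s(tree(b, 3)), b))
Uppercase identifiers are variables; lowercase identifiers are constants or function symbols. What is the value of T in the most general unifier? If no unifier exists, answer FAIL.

Decompose s/1: X =?= s(T).
Bind X := s(T); substituting into the one remaining equation that mentions X gives: s(q(b, s(s(T)))) =?= s(q(b, Y1)).
Decompose s/1: S =?= s(Y1).
Bind S := s(Y1); no other remaining equation mentions S.
Bind T := q(B, zero); substituting into the one remaining equation that mentions T gives: s(q(b, s(s(q(B, zero))))) =?= s(q(b, Y1)). Substituting into the earlier binding gives X := s(q(B, zero)).
Decompose s/1: q(b, s(s(q(B, zero)))) =?= q(b, Y1).
Decompose q/2: b =?= b,  s(s(q(B, zero))) =?= Y1.
Delete trivial equation b =?= b.
Bind Y1 := s(s(q(B, zero))); no other remaining equation mentions Y1. Substituting into the earlier binding gives S := s(s(s(q(B, zero)))).
Decompose q/2: tree(b, 1) =?= tree(b, 1),  tree(B, b) =?= tree(s(tree(b, 3)), b).
Delete trivial equation tree(b, 1) =?= tree(b, 1).
Decompose tree/2: B =?= s(tree(b, 3)),  b =?= b.
Bind B := s(tree(b, 3)); no other remaining equation mentions B. Substituting into the earlier bindings gives X := s(q(s(tree(b, 3)), zero)), S := s(s(s(q(s(tree(b, 3)), zero)))), T := q(s(tree(b, 3)), zero), Y1 := s(s(q(s(tree(b, 3)), zero))).
Delete trivial equation b =?= b.
MGU = { X -> s(q(s(tree(b, 3)), zero)), S -> s(s(s(q(s(tree(b, 3)), zero)))), T -> q(s(tree(b, 3)), zero), Y1 -> s(s(q(s(tree(b, 3)), zero))), B -> s(tree(b, 3)) }, so T -> q(s(tree(b, 3)), zero).

q(s(tree(b, 3)), zero)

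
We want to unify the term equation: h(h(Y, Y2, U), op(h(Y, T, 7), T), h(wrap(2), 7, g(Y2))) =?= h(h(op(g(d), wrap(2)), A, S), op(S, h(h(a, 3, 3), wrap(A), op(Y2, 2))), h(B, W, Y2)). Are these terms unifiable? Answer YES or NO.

NO

Decompose h/3: h(Y, Y2, U) =?= h(op(g(d), wrap(2)), A, S),  op(h(Y, T, 7), T) =?= op(S, h(h(a, 3, 3), wrap(A), op(Y2, 2))),  h(wrap(2), 7, g(Y2)) =?= h(B, W, Y2).
Decompose h/3: Y =?= op(g(d), wrap(2)),  Y2 =?= A,  U =?= S.
Bind Y := op(g(d), wrap(2)); substituting into the one remaining equation that mentions Y gives: op(h(op(g(d), wrap(2)), T, 7), T) =?= op(S, h(h(a, 3, 3), wrap(A), op(Y2, 2))).
Bind Y2 := A; substituting into the 2 remaining equations that mention Y2 gives: op(h(op(g(d), wrap(2)), T, 7), T) =?= op(S, h(h(a, 3, 3), wrap(A), op(A, 2))),  h(wrap(2), 7, g(A)) =?= h(B, W, A).
Bind U := S; no other remaining equation mentions U.
Decompose op/2: h(op(g(d), wrap(2)), T, 7) =?= S,  T =?= h(h(a, 3, 3), wrap(A), op(A, 2)).
Bind S := h(op(g(d), wrap(2)), T, 7); no other remaining equation mentions S. Substituting into the earlier binding gives U := h(op(g(d), wrap(2)), T, 7).
Bind T := h(h(a, 3, 3), wrap(A), op(A, 2)); no other remaining equation mentions T. Substituting into the earlier bindings gives U := h(op(g(d), wrap(2)), h(h(a, 3, 3), wrap(A), op(A, 2)), 7), S := h(op(g(d), wrap(2)), h(h(a, 3, 3), wrap(A), op(A, 2)), 7).
Decompose h/3: wrap(2) =?= B,  7 =?= W,  g(A) =?= A.
Bind B := wrap(2); no other remaining equation mentions B.
Bind W := 7; no other remaining equation mentions W.
Occurs check fails: A occurs in g(A); the equation A =?= g(A) has no finite solution.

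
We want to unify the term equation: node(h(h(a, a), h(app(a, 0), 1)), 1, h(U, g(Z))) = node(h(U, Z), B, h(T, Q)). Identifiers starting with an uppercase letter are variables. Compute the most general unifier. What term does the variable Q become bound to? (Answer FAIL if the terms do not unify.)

g(h(app(a, 0), 1))

Decompose node/3: h(h(a, a), h(app(a, 0), 1)) = h(U, Z),  1 = B,  h(U, g(Z)) = h(T, Q).
Decompose h/2: h(a, a) = U,  h(app(a, 0), 1) = Z.
Bind U := h(a, a); substituting into the one remaining equation that mentions U gives: h(h(a, a), g(Z)) = h(T, Q).
Bind Z := h(app(a, 0), 1); substituting into the one remaining equation that mentions Z gives: h(h(a, a), g(h(app(a, 0), 1))) = h(T, Q).
Bind B := 1; no other remaining equation mentions B.
Decompose h/2: h(a, a) = T,  g(h(app(a, 0), 1)) = Q.
Bind T := h(a, a); no other remaining equation mentions T.
Bind Q := g(h(app(a, 0), 1)).
MGU = { U := h(a, a), Z := h(app(a, 0), 1), B := 1, T := h(a, a), Q := g(h(app(a, 0), 1)) }, so Q := g(h(app(a, 0), 1)).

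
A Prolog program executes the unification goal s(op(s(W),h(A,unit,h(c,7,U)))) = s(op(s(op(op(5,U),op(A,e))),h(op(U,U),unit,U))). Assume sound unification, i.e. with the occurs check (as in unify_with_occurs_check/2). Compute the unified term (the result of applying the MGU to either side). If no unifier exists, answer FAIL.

FAIL

Decompose s/1: op(s(W),h(A,unit,h(c,7,U))) = op(s(op(op(5,U),op(A,e))),h(op(U,U),unit,U)).
Decompose op/2: s(W) = s(op(op(5,U),op(A,e))),  h(A,unit,h(c,7,U)) = h(op(U,U),unit,U).
Decompose s/1: W = op(op(5,U),op(A,e)).
Bind W := op(op(5,U),op(A,e)); no other remaining equation mentions W.
Decompose h/3: A = op(U,U),  unit = unit,  h(c,7,U) = U.
Bind A := op(U,U); no other remaining equation mentions A. Substituting into the earlier binding gives W := op(op(5,U),op(op(U,U),e)).
Delete trivial equation unit = unit.
Occurs check fails: U occurs in h(c,7,U); the equation U = h(c,7,U) has no finite solution.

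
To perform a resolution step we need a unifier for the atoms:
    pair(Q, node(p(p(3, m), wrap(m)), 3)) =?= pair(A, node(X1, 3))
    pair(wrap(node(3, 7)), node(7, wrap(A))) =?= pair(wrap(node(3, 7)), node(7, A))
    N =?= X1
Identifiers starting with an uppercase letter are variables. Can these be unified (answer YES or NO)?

Decompose pair/2: Q =?= A,  node(p(p(3, m), wrap(m)), 3) =?= node(X1, 3).
Bind Q := A; no other remaining equation mentions Q.
Decompose node/2: p(p(3, m), wrap(m)) =?= X1,  3 =?= 3.
Bind X1 := p(p(3, m), wrap(m)); substituting into the one remaining equation that mentions X1 gives: N =?= p(p(3, m), wrap(m)).
Delete trivial equation 3 =?= 3.
Decompose pair/2: wrap(node(3, 7)) =?= wrap(node(3, 7)),  node(7, wrap(A)) =?= node(7, A).
Delete trivial equation wrap(node(3, 7)) =?= wrap(node(3, 7)).
Decompose node/2: 7 =?= 7,  wrap(A) =?= A.
Delete trivial equation 7 =?= 7.
Occurs check fails: A occurs in wrap(A); the equation A =?= wrap(A) has no finite solution.

NO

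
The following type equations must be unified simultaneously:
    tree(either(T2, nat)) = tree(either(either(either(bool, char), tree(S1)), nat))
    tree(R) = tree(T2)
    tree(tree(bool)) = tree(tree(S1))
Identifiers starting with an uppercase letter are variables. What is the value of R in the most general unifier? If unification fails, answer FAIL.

Decompose tree/1: either(T2, nat) = either(either(either(bool, char), tree(S1)), nat).
Decompose either/2: T2 = either(either(bool, char), tree(S1)),  nat = nat.
Bind T2 := either(either(bool, char), tree(S1)); substituting into the one remaining equation that mentions T2 gives: tree(R) = tree(either(either(bool, char), tree(S1))).
Delete trivial equation nat = nat.
Decompose tree/1: R = either(either(bool, char), tree(S1)).
Bind R := either(either(bool, char), tree(S1)); no other remaining equation mentions R.
Decompose tree/1: tree(bool) = tree(S1).
Decompose tree/1: bool = S1.
Bind S1 := bool. Substituting into the earlier bindings gives T2 := either(either(bool, char), tree(bool)), R := either(either(bool, char), tree(bool)).
MGU = { T2 := either(either(bool, char), tree(bool)), R := either(either(bool, char), tree(bool)), S1 := bool }, so R := either(either(bool, char), tree(bool)).

either(either(bool, char), tree(bool))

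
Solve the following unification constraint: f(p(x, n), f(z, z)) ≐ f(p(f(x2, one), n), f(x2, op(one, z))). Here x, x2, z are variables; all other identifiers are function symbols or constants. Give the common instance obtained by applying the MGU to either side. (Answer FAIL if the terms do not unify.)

Decompose f/2: p(x, n) ≐ p(f(x2, one), n),  f(z, z) ≐ f(x2, op(one, z)).
Decompose p/2: x ≐ f(x2, one),  n ≐ n.
Bind x := f(x2, one); no other remaining equation mentions x.
Delete trivial equation n ≐ n.
Decompose f/2: z ≐ x2,  z ≐ op(one, z).
Bind z := x2; substituting into the remaining equation gives: x2 ≐ op(one, x2).
Occurs check fails: x2 occurs in op(one, x2); the equation x2 ≐ op(one, x2) has no finite solution.

FAIL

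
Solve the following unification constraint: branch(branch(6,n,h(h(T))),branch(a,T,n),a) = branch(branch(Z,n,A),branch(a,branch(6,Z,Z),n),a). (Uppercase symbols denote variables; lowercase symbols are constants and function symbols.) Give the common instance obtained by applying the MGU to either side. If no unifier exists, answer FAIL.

Decompose branch/3: branch(6,n,h(h(T))) = branch(Z,n,A),  branch(a,T,n) = branch(a,branch(6,Z,Z),n),  a = a.
Decompose branch/3: 6 = Z,  n = n,  h(h(T)) = A.
Bind Z := 6; substituting into the one remaining equation that mentions Z gives: branch(a,T,n) = branch(a,branch(6,6,6),n).
Delete trivial equation n = n.
Bind A := h(h(T)); no other remaining equation mentions A.
Decompose branch/3: a = a,  T = branch(6,6,6),  n = n.
Delete trivial equation a = a.
Bind T := branch(6,6,6); no other remaining equation mentions T. Substituting into the earlier binding gives A := h(h(branch(6,6,6))).
Delete trivial equation n = n.
Delete trivial equation a = a.
Applying the MGU to either side gives branch(branch(6,n,h(h(branch(6,6,6)))),branch(a,branch(6,6,6),n),a).

branch(branch(6,n,h(h(branch(6,6,6)))),branch(a,branch(6,6,6),n),a)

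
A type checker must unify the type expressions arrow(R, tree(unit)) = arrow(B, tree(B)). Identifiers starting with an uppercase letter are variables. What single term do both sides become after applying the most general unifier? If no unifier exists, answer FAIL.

arrow(unit, tree(unit))

Decompose arrow/2: R = B,  tree(unit) = tree(B).
Bind R := B; no other remaining equation mentions R.
Decompose tree/1: unit = B.
Bind B := unit. Substituting into the earlier binding gives R := unit.
Applying the MGU to either side gives arrow(unit, tree(unit)).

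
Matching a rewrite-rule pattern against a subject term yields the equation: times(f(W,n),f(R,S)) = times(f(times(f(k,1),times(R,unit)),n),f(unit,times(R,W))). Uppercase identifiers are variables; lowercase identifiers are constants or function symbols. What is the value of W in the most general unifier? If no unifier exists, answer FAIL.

Decompose times/2: f(W,n) = f(times(f(k,1),times(R,unit)),n),  f(R,S) = f(unit,times(R,W)).
Decompose f/2: W = times(f(k,1),times(R,unit)),  n = n.
Bind W := times(f(k,1),times(R,unit)); substituting into the one remaining equation that mentions W gives: f(R,S) = f(unit,times(R,times(f(k,1),times(R,unit)))).
Delete trivial equation n = n.
Decompose f/2: R = unit,  S = times(R,times(f(k,1),times(R,unit))).
Bind R := unit; substituting into the remaining equation gives: S = times(unit,times(f(k,1),times(unit,unit))). Substituting into the earlier binding gives W := times(f(k,1),times(unit,unit)).
Bind S := times(unit,times(f(k,1),times(unit,unit))).
MGU = { W -> times(f(k,1),times(unit,unit)), R -> unit, S -> times(unit,times(f(k,1),times(unit,unit))) }, so W -> times(f(k,1),times(unit,unit)).

times(f(k,1),times(unit,unit))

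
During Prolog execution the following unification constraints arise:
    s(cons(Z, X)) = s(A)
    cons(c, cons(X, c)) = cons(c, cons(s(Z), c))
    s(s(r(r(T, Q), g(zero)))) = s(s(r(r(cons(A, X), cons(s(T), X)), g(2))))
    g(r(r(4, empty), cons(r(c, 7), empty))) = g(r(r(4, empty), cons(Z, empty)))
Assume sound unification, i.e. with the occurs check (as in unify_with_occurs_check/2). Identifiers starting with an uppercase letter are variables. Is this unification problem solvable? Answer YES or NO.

NO

Decompose s/1: cons(Z, X) = A.
Bind A := cons(Z, X); substituting into the one remaining equation that mentions A gives: s(s(r(r(T, Q), g(zero)))) = s(s(r(r(cons(cons(Z, X), X), cons(s(T), X)), g(2)))).
Decompose cons/2: c = c,  cons(X, c) = cons(s(Z), c).
Delete trivial equation c = c.
Decompose cons/2: X = s(Z),  c = c.
Bind X := s(Z); substituting into the one remaining equation that mentions X gives: s(s(r(r(T, Q), g(zero)))) = s(s(r(r(cons(cons(Z, s(Z)), s(Z)), cons(s(T), s(Z))), g(2)))). Substituting into the earlier binding gives A := cons(Z, s(Z)).
Delete trivial equation c = c.
Decompose s/1: s(r(r(T, Q), g(zero))) = s(r(r(cons(cons(Z, s(Z)), s(Z)), cons(s(T), s(Z))), g(2))).
Decompose s/1: r(r(T, Q), g(zero)) = r(r(cons(cons(Z, s(Z)), s(Z)), cons(s(T), s(Z))), g(2)).
Decompose r/2: r(T, Q) = r(cons(cons(Z, s(Z)), s(Z)), cons(s(T), s(Z))),  g(zero) = g(2).
Decompose r/2: T = cons(cons(Z, s(Z)), s(Z)),  Q = cons(s(T), s(Z)).
Bind T := cons(cons(Z, s(Z)), s(Z)); substituting into the one remaining equation that mentions T gives: Q = cons(s(cons(cons(Z, s(Z)), s(Z))), s(Z)).
Bind Q := cons(s(cons(cons(Z, s(Z)), s(Z))), s(Z)); no other remaining equation mentions Q.
Decompose g/1: zero = 2.
Clash: constants zero and 2 differ; no unifier exists.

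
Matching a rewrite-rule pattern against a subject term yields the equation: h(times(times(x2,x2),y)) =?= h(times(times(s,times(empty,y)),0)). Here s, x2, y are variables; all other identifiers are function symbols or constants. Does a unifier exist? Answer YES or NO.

Decompose h/1: times(times(x2,x2),y) =?= times(times(s,times(empty,y)),0).
Decompose times/2: times(x2,x2) =?= times(s,times(empty,y)),  y =?= 0.
Decompose times/2: x2 =?= s,  x2 =?= times(empty,y).
Bind x2 := s; substituting into the one remaining equation that mentions x2 gives: s =?= times(empty,y).
Bind s := times(empty,y); no other remaining equation mentions s. Substituting into the earlier binding gives x2 := times(empty,y).
Bind y := 0. Substituting into the earlier bindings gives x2 := times(empty,0), s := times(empty,0).
No equations remain and no clash or occurs-check failure arose, so a unifier exists.

YES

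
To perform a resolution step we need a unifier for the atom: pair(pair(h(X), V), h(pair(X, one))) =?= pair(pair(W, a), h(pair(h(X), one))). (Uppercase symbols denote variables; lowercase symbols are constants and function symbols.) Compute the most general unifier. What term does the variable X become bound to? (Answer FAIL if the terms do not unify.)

FAIL

Decompose pair/2: pair(h(X), V) =?= pair(W, a),  h(pair(X, one)) =?= h(pair(h(X), one)).
Decompose pair/2: h(X) =?= W,  V =?= a.
Bind W := h(X); no other remaining equation mentions W.
Bind V := a; no other remaining equation mentions V.
Decompose h/1: pair(X, one) =?= pair(h(X), one).
Decompose pair/2: X =?= h(X),  one =?= one.
Occurs check fails: X occurs in h(X); the equation X =?= h(X) has no finite solution.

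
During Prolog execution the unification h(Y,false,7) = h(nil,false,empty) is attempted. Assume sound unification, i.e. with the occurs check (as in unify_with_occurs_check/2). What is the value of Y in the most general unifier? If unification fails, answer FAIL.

Decompose h/3: Y = nil,  false = false,  7 = empty.
Bind Y := nil; no other remaining equation mentions Y.
Delete trivial equation false = false.
Clash: constants 7 and empty differ; no unifier exists.

FAIL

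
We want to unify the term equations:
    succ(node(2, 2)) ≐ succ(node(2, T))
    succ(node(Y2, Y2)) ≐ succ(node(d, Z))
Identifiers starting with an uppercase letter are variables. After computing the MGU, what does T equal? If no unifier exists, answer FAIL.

Decompose succ/1: node(2, 2) ≐ node(2, T).
Decompose node/2: 2 ≐ 2,  2 ≐ T.
Delete trivial equation 2 ≐ 2.
Bind T := 2; no other remaining equation mentions T.
Decompose succ/1: node(Y2, Y2) ≐ node(d, Z).
Decompose node/2: Y2 ≐ d,  Y2 ≐ Z.
Bind Y2 := d; substituting into the remaining equation gives: d ≐ Z.
Bind Z := d.
MGU = { T -> 2, Y2 -> d, Z -> d }, so T -> 2.

2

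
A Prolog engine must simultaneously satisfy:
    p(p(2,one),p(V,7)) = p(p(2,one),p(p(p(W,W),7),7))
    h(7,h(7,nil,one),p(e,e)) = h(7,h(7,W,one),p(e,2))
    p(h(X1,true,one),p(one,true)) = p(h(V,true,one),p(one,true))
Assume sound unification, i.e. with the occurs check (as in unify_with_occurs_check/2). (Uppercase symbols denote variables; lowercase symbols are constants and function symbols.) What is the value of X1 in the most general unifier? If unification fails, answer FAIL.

Decompose p/2: p(2,one) = p(2,one),  p(V,7) = p(p(p(W,W),7),7).
Delete trivial equation p(2,one) = p(2,one).
Decompose p/2: V = p(p(W,W),7),  7 = 7.
Bind V := p(p(W,W),7); substituting into the one remaining equation that mentions V gives: p(h(X1,true,one),p(one,true)) = p(h(p(p(W,W),7),true,one),p(one,true)).
Delete trivial equation 7 = 7.
Decompose h/3: 7 = 7,  h(7,nil,one) = h(7,W,one),  p(e,e) = p(e,2).
Delete trivial equation 7 = 7.
Decompose h/3: 7 = 7,  nil = W,  one = one.
Delete trivial equation 7 = 7.
Bind W := nil; substituting into the one remaining equation that mentions W gives: p(h(X1,true,one),p(one,true)) = p(h(p(p(nil,nil),7),true,one),p(one,true)). Substituting into the earlier binding gives V := p(p(nil,nil),7).
Delete trivial equation one = one.
Decompose p/2: e = e,  e = 2.
Delete trivial equation e = e.
Clash: constants e and 2 differ; no unifier exists.

FAIL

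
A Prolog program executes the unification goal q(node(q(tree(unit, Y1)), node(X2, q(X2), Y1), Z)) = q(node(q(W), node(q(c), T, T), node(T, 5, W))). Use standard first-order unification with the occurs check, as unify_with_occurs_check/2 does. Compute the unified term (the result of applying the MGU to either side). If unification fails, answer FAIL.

q(node(q(tree(unit, q(q(c)))), node(q(c), q(q(c)), q(q(c))), node(q(q(c)), 5, tree(unit, q(q(c))))))

Decompose q/1: node(q(tree(unit, Y1)), node(X2, q(X2), Y1), Z) = node(q(W), node(q(c), T, T), node(T, 5, W)).
Decompose node/3: q(tree(unit, Y1)) = q(W),  node(X2, q(X2), Y1) = node(q(c), T, T),  Z = node(T, 5, W).
Decompose q/1: tree(unit, Y1) = W.
Bind W := tree(unit, Y1); substituting into the one remaining equation that mentions W gives: Z = node(T, 5, tree(unit, Y1)).
Decompose node/3: X2 = q(c),  q(X2) = T,  Y1 = T.
Bind X2 := q(c); substituting into the one remaining equation that mentions X2 gives: q(q(c)) = T.
Bind T := q(q(c)); substituting into the remaining equations gives: Y1 = q(q(c)),  Z = node(q(q(c)), 5, tree(unit, Y1)).
Bind Y1 := q(q(c)); substituting into the remaining equation gives: Z = node(q(q(c)), 5, tree(unit, q(q(c)))). Substituting into the earlier binding gives W := tree(unit, q(q(c))).
Bind Z := node(q(q(c)), 5, tree(unit, q(q(c)))).
Applying the MGU to either side gives q(node(q(tree(unit, q(q(c)))), node(q(c), q(q(c)), q(q(c))), node(q(q(c)), 5, tree(unit, q(q(c)))))).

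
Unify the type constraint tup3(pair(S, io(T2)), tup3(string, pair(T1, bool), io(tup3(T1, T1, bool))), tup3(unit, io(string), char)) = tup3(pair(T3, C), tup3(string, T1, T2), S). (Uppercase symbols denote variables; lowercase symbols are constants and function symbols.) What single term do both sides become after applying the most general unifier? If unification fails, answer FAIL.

Decompose tup3/3: pair(S, io(T2)) = pair(T3, C),  tup3(string, pair(T1, bool), io(tup3(T1, T1, bool))) = tup3(string, T1, T2),  tup3(unit, io(string), char) = S.
Decompose pair/2: S = T3,  io(T2) = C.
Bind S := T3; substituting into the one remaining equation that mentions S gives: tup3(unit, io(string), char) = T3.
Bind C := io(T2); no other remaining equation mentions C.
Decompose tup3/3: string = string,  pair(T1, bool) = T1,  io(tup3(T1, T1, bool)) = T2.
Delete trivial equation string = string.
Occurs check fails: T1 occurs in pair(T1, bool); the equation T1 = pair(T1, bool) has no finite solution.

FAIL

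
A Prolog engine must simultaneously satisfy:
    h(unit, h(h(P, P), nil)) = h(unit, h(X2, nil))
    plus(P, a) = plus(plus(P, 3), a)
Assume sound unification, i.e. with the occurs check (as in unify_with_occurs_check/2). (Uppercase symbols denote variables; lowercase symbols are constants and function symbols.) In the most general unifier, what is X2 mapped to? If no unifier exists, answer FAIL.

Decompose h/2: unit = unit,  h(h(P, P), nil) = h(X2, nil).
Delete trivial equation unit = unit.
Decompose h/2: h(P, P) = X2,  nil = nil.
Bind X2 := h(P, P); no other remaining equation mentions X2.
Delete trivial equation nil = nil.
Decompose plus/2: P = plus(P, 3),  a = a.
Occurs check fails: P occurs in plus(P, 3); the equation P = plus(P, 3) has no finite solution.

FAIL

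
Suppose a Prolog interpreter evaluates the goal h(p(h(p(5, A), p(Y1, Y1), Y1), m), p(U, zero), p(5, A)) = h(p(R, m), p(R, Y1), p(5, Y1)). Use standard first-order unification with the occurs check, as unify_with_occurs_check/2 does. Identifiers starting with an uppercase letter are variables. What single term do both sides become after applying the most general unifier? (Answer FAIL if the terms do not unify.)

Decompose h/3: p(h(p(5, A), p(Y1, Y1), Y1), m) = p(R, m),  p(U, zero) = p(R, Y1),  p(5, A) = p(5, Y1).
Decompose p/2: h(p(5, A), p(Y1, Y1), Y1) = R,  m = m.
Bind R := h(p(5, A), p(Y1, Y1), Y1); substituting into the one remaining equation that mentions R gives: p(U, zero) = p(h(p(5, A), p(Y1, Y1), Y1), Y1).
Delete trivial equation m = m.
Decompose p/2: U = h(p(5, A), p(Y1, Y1), Y1),  zero = Y1.
Bind U := h(p(5, A), p(Y1, Y1), Y1); no other remaining equation mentions U.
Bind Y1 := zero; substituting into the remaining equation gives: p(5, A) = p(5, zero). Substituting into the earlier bindings gives R := h(p(5, A), p(zero, zero), zero), U := h(p(5, A), p(zero, zero), zero).
Decompose p/2: 5 = 5,  A = zero.
Delete trivial equation 5 = 5.
Bind A := zero. Substituting into the earlier bindings gives R := h(p(5, zero), p(zero, zero), zero), U := h(p(5, zero), p(zero, zero), zero).
Applying the MGU to either side gives h(p(h(p(5, zero), p(zero, zero), zero), m), p(h(p(5, zero), p(zero, zero), zero), zero), p(5, zero)).

h(p(h(p(5, zero), p(zero, zero), zero), m), p(h(p(5, zero), p(zero, zero), zero), zero), p(5, zero))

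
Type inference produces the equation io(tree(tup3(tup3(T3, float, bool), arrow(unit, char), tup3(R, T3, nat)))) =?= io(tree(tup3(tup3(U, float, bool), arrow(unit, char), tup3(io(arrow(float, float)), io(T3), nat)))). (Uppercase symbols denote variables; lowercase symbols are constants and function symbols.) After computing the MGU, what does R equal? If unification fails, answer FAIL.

FAIL

Decompose io/1: tree(tup3(tup3(T3, float, bool), arrow(unit, char), tup3(R, T3, nat))) =?= tree(tup3(tup3(U, float, bool), arrow(unit, char), tup3(io(arrow(float, float)), io(T3), nat))).
Decompose tree/1: tup3(tup3(T3, float, bool), arrow(unit, char), tup3(R, T3, nat)) =?= tup3(tup3(U, float, bool), arrow(unit, char), tup3(io(arrow(float, float)), io(T3), nat)).
Decompose tup3/3: tup3(T3, float, bool) =?= tup3(U, float, bool),  arrow(unit, char) =?= arrow(unit, char),  tup3(R, T3, nat) =?= tup3(io(arrow(float, float)), io(T3), nat).
Decompose tup3/3: T3 =?= U,  float =?= float,  bool =?= bool.
Bind T3 := U; substituting into the one remaining equation that mentions T3 gives: tup3(R, U, nat) =?= tup3(io(arrow(float, float)), io(U), nat).
Delete trivial equation float =?= float.
Delete trivial equation bool =?= bool.
Delete trivial equation arrow(unit, char) =?= arrow(unit, char).
Decompose tup3/3: R =?= io(arrow(float, float)),  U =?= io(U),  nat =?= nat.
Bind R := io(arrow(float, float)); no other remaining equation mentions R.
Occurs check fails: U occurs in io(U); the equation U =?= io(U) has no finite solution.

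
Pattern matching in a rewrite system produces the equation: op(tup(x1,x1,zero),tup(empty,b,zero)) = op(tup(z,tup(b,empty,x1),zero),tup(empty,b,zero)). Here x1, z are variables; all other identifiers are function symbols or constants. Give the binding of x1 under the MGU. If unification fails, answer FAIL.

Decompose op/2: tup(x1,x1,zero) = tup(z,tup(b,empty,x1),zero),  tup(empty,b,zero) = tup(empty,b,zero).
Decompose tup/3: x1 = z,  x1 = tup(b,empty,x1),  zero = zero.
Bind x1 := z; substituting into the one remaining equation that mentions x1 gives: z = tup(b,empty,z).
Occurs check fails: z occurs in tup(b,empty,z); the equation z = tup(b,empty,z) has no finite solution.

FAIL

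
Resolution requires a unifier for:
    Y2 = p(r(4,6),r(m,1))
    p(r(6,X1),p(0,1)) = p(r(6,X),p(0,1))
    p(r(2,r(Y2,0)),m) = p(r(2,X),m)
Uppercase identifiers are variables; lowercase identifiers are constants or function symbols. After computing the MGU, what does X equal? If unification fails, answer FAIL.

Bind Y2 := p(r(4,6),r(m,1)); substituting into the one remaining equation that mentions Y2 gives: p(r(2,r(p(r(4,6),r(m,1)),0)),m) = p(r(2,X),m).
Decompose p/2: r(6,X1) = r(6,X),  p(0,1) = p(0,1).
Decompose r/2: 6 = 6,  X1 = X.
Delete trivial equation 6 = 6.
Bind X1 := X; no other remaining equation mentions X1.
Delete trivial equation p(0,1) = p(0,1).
Decompose p/2: r(2,r(p(r(4,6),r(m,1)),0)) = r(2,X),  m = m.
Decompose r/2: 2 = 2,  r(p(r(4,6),r(m,1)),0) = X.
Delete trivial equation 2 = 2.
Bind X := r(p(r(4,6),r(m,1)),0); no other remaining equation mentions X. Substituting into the earlier binding gives X1 := r(p(r(4,6),r(m,1)),0).
Delete trivial equation m = m.
MGU = { Y2 -> p(r(4,6),r(m,1)), X1 -> r(p(r(4,6),r(m,1)),0), X -> r(p(r(4,6),r(m,1)),0) }, so X -> r(p(r(4,6),r(m,1)),0).

r(p(r(4,6),r(m,1)),0)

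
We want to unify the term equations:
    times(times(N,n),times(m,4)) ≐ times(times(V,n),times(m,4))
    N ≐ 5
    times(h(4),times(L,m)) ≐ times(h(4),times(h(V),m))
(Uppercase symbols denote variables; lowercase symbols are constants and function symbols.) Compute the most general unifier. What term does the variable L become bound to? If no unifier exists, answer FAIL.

Decompose times/2: times(N,n) ≐ times(V,n),  times(m,4) ≐ times(m,4).
Decompose times/2: N ≐ V,  n ≐ n.
Bind N := V; substituting into the one remaining equation that mentions N gives: V ≐ 5.
Delete trivial equation n ≐ n.
Delete trivial equation times(m,4) ≐ times(m,4).
Bind V := 5; substituting into the remaining equation gives: times(h(4),times(L,m)) ≐ times(h(4),times(h(5),m)). Substituting into the earlier binding gives N := 5.
Decompose times/2: h(4) ≐ h(4),  times(L,m) ≐ times(h(5),m).
Delete trivial equation h(4) ≐ h(4).
Decompose times/2: L ≐ h(5),  m ≐ m.
Bind L := h(5); no other remaining equation mentions L.
Delete trivial equation m ≐ m.
MGU = { N := 5, V := 5, L := h(5) }, so L := h(5).

h(5)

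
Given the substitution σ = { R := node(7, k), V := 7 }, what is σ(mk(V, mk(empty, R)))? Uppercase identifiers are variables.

mk(7, mk(empty, node(7, k)))

Replace each occurrence of R with node(7, k).
Replace each occurrence of V with 7.
Result: mk(7, mk(empty, node(7, k))).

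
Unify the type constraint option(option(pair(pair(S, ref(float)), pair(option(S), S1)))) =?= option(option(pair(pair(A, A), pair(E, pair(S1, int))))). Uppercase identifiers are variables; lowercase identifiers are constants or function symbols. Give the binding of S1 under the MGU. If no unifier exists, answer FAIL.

Decompose option/1: option(pair(pair(S, ref(float)), pair(option(S), S1))) =?= option(pair(pair(A, A), pair(E, pair(S1, int)))).
Decompose option/1: pair(pair(S, ref(float)), pair(option(S), S1)) =?= pair(pair(A, A), pair(E, pair(S1, int))).
Decompose pair/2: pair(S, ref(float)) =?= pair(A, A),  pair(option(S), S1) =?= pair(E, pair(S1, int)).
Decompose pair/2: S =?= A,  ref(float) =?= A.
Bind S := A; substituting into the one remaining equation that mentions S gives: pair(option(A), S1) =?= pair(E, pair(S1, int)).
Bind A := ref(float); substituting into the remaining equation gives: pair(option(ref(float)), S1) =?= pair(E, pair(S1, int)). Substituting into the earlier binding gives S := ref(float).
Decompose pair/2: option(ref(float)) =?= E,  S1 =?= pair(S1, int).
Bind E := option(ref(float)); no other remaining equation mentions E.
Occurs check fails: S1 occurs in pair(S1, int); the equation S1 =?= pair(S1, int) has no finite solution.

FAIL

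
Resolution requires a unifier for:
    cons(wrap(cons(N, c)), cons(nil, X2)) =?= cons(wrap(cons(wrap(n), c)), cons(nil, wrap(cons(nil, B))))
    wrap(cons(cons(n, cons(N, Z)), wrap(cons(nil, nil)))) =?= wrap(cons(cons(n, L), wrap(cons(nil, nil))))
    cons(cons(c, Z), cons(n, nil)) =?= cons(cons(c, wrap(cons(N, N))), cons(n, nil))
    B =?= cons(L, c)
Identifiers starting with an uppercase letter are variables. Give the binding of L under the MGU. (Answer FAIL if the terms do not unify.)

cons(wrap(n), wrap(cons(wrap(n), wrap(n))))

Decompose cons/2: wrap(cons(N, c)) =?= wrap(cons(wrap(n), c)),  cons(nil, X2) =?= cons(nil, wrap(cons(nil, B))).
Decompose wrap/1: cons(N, c) =?= cons(wrap(n), c).
Decompose cons/2: N =?= wrap(n),  c =?= c.
Bind N := wrap(n); substituting into the 2 remaining equations that mention N gives: wrap(cons(cons(n, cons(wrap(n), Z)), wrap(cons(nil, nil)))) =?= wrap(cons(cons(n, L), wrap(cons(nil, nil)))),  cons(cons(c, Z), cons(n, nil)) =?= cons(cons(c, wrap(cons(wrap(n), wrap(n)))), cons(n, nil)).
Delete trivial equation c =?= c.
Decompose cons/2: nil =?= nil,  X2 =?= wrap(cons(nil, B)).
Delete trivial equation nil =?= nil.
Bind X2 := wrap(cons(nil, B)); no other remaining equation mentions X2.
Decompose wrap/1: cons(cons(n, cons(wrap(n), Z)), wrap(cons(nil, nil))) =?= cons(cons(n, L), wrap(cons(nil, nil))).
Decompose cons/2: cons(n, cons(wrap(n), Z)) =?= cons(n, L),  wrap(cons(nil, nil)) =?= wrap(cons(nil, nil)).
Decompose cons/2: n =?= n,  cons(wrap(n), Z) =?= L.
Delete trivial equation n =?= n.
Bind L := cons(wrap(n), Z); substituting into the one remaining equation that mentions L gives: B =?= cons(cons(wrap(n), Z), c).
Delete trivial equation wrap(cons(nil, nil)) =?= wrap(cons(nil, nil)).
Decompose cons/2: cons(c, Z) =?= cons(c, wrap(cons(wrap(n), wrap(n)))),  cons(n, nil) =?= cons(n, nil).
Decompose cons/2: c =?= c,  Z =?= wrap(cons(wrap(n), wrap(n))).
Delete trivial equation c =?= c.
Bind Z := wrap(cons(wrap(n), wrap(n))); substituting into the one remaining equation that mentions Z gives: B =?= cons(cons(wrap(n), wrap(cons(wrap(n), wrap(n)))), c). Substituting into the earlier binding gives L := cons(wrap(n), wrap(cons(wrap(n), wrap(n)))).
Delete trivial equation cons(n, nil) =?= cons(n, nil).
Bind B := cons(cons(wrap(n), wrap(cons(wrap(n), wrap(n)))), c). Substituting into the earlier binding gives X2 := wrap(cons(nil, cons(cons(wrap(n), wrap(cons(wrap(n), wrap(n)))), c))).
MGU = { N ↦ wrap(n), X2 ↦ wrap(cons(nil, cons(cons(wrap(n), wrap(cons(wrap(n), wrap(n)))), c))), L ↦ cons(wrap(n), wrap(cons(wrap(n), wrap(n)))), Z ↦ wrap(cons(wrap(n), wrap(n))), B ↦ cons(cons(wrap(n), wrap(cons(wrap(n), wrap(n)))), c) }, so L ↦ cons(wrap(n), wrap(cons(wrap(n), wrap(n)))).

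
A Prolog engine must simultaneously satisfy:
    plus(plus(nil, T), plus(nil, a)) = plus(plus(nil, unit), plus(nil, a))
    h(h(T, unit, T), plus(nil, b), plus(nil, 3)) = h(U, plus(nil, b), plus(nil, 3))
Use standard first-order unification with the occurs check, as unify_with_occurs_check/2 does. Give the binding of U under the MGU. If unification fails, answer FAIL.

h(unit, unit, unit)

Decompose plus/2: plus(nil, T) = plus(nil, unit),  plus(nil, a) = plus(nil, a).
Decompose plus/2: nil = nil,  T = unit.
Delete trivial equation nil = nil.
Bind T := unit; substituting into the one remaining equation that mentions T gives: h(h(unit, unit, unit), plus(nil, b), plus(nil, 3)) = h(U, plus(nil, b), plus(nil, 3)).
Delete trivial equation plus(nil, a) = plus(nil, a).
Decompose h/3: h(unit, unit, unit) = U,  plus(nil, b) = plus(nil, b),  plus(nil, 3) = plus(nil, 3).
Bind U := h(unit, unit, unit); no other remaining equation mentions U.
Delete trivial equation plus(nil, b) = plus(nil, b).
Delete trivial equation plus(nil, 3) = plus(nil, 3).
MGU = { T -> unit, U -> h(unit, unit, unit) }, so U -> h(unit, unit, unit).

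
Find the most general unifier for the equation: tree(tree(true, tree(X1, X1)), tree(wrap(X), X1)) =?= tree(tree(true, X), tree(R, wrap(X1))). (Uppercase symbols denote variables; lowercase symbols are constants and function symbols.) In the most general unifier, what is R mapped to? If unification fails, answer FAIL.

FAIL

Decompose tree/2: tree(true, tree(X1, X1)) =?= tree(true, X),  tree(wrap(X), X1) =?= tree(R, wrap(X1)).
Decompose tree/2: true =?= true,  tree(X1, X1) =?= X.
Delete trivial equation true =?= true.
Bind X := tree(X1, X1); substituting into the remaining equation gives: tree(wrap(tree(X1, X1)), X1) =?= tree(R, wrap(X1)).
Decompose tree/2: wrap(tree(X1, X1)) =?= R,  X1 =?= wrap(X1).
Bind R := wrap(tree(X1, X1)); no other remaining equation mentions R.
Occurs check fails: X1 occurs in wrap(X1); the equation X1 =?= wrap(X1) has no finite solution.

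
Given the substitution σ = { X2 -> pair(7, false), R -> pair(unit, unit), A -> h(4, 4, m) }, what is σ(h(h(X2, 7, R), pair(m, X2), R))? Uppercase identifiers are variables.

Replace each occurrence of X2 with pair(7, false).
Replace each occurrence of R with pair(unit, unit).
Result: h(h(pair(7, false), 7, pair(unit, unit)), pair(m, pair(7, false)), pair(unit, unit)).

h(h(pair(7, false), 7, pair(unit, unit)), pair(m, pair(7, false)), pair(unit, unit))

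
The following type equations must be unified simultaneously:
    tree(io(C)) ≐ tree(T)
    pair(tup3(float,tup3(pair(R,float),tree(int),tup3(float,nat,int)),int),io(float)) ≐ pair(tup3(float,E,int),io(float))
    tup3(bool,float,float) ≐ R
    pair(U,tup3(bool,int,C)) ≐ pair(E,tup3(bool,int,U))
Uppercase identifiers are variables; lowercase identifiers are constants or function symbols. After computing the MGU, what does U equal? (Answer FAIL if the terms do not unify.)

tup3(pair(tup3(bool,float,float),float),tree(int),tup3(float,nat,int))

Decompose tree/1: io(C) ≐ T.
Bind T := io(C); no other remaining equation mentions T.
Decompose pair/2: tup3(float,tup3(pair(R,float),tree(int),tup3(float,nat,int)),int) ≐ tup3(float,E,int),  io(float) ≐ io(float).
Decompose tup3/3: float ≐ float,  tup3(pair(R,float),tree(int),tup3(float,nat,int)) ≐ E,  int ≐ int.
Delete trivial equation float ≐ float.
Bind E := tup3(pair(R,float),tree(int),tup3(float,nat,int)); substituting into the one remaining equation that mentions E gives: pair(U,tup3(bool,int,C)) ≐ pair(tup3(pair(R,float),tree(int),tup3(float,nat,int)),tup3(bool,int,U)).
Delete trivial equation int ≐ int.
Delete trivial equation io(float) ≐ io(float).
Bind R := tup3(bool,float,float); substituting into the remaining equation gives: pair(U,tup3(bool,int,C)) ≐ pair(tup3(pair(tup3(bool,float,float),float),tree(int),tup3(float,nat,int)),tup3(bool,int,U)). Substituting into the earlier binding gives E := tup3(pair(tup3(bool,float,float),float),tree(int),tup3(float,nat,int)).
Decompose pair/2: U ≐ tup3(pair(tup3(bool,float,float),float),tree(int),tup3(float,nat,int)),  tup3(bool,int,C) ≐ tup3(bool,int,U).
Bind U := tup3(pair(tup3(bool,float,float),float),tree(int),tup3(float,nat,int)); substituting into the remaining equation gives: tup3(bool,int,C) ≐ tup3(bool,int,tup3(pair(tup3(bool,float,float),float),tree(int),tup3(float,nat,int))).
Decompose tup3/3: bool ≐ bool,  int ≐ int,  C ≐ tup3(pair(tup3(bool,float,float),float),tree(int),tup3(float,nat,int)).
Delete trivial equation bool ≐ bool.
Delete trivial equation int ≐ int.
Bind C := tup3(pair(tup3(bool,float,float),float),tree(int),tup3(float,nat,int)). Substituting into the earlier binding gives T := io(tup3(pair(tup3(bool,float,float),float),tree(int),tup3(float,nat,int))).
MGU = { T ↦ io(tup3(pair(tup3(bool,float,float),float),tree(int),tup3(float,nat,int))), E ↦ tup3(pair(tup3(bool,float,float),float),tree(int),tup3(float,nat,int)), R ↦ tup3(bool,float,float), U ↦ tup3(pair(tup3(bool,float,float),float),tree(int),tup3(float,nat,int)), C ↦ tup3(pair(tup3(bool,float,float),float),tree(int),tup3(float,nat,int)) }, so U ↦ tup3(pair(tup3(bool,float,float),float),tree(int),tup3(float,nat,int)).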